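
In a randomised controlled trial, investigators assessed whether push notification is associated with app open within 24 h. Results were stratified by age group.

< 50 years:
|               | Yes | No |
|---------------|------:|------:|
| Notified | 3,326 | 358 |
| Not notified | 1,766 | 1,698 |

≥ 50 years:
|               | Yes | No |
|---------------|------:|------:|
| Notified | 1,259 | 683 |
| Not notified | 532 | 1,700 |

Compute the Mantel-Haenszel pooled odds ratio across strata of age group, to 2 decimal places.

OR_MH = Σ(aᵢdᵢ/nᵢ) / Σ(bᵢcᵢ/nᵢ), where nᵢ is the stratum total.
Stratum 1 (< 50 years): n = 7148; a·d/n = 3326·1698/7148 = 790.0879; b·c/n = 358·1766/7148 = 88.4482
Stratum 2 (≥ 50 years): n = 4174; a·d/n = 1259·1700/4174 = 512.7695; b·c/n = 683·532/4174 = 87.0522
OR_MH = (790.0879 + 512.7695) / (88.4482 + 87.0522) = 1302.8574 / 175.5005 = 7.42367

7.42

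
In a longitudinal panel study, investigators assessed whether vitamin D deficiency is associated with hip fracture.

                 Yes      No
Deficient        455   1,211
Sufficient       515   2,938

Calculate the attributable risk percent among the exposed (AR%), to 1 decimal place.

Cells: a = 455, b = 1211, c = 515, d = 2938.
Risk in exposed = 455/1666 = 0.27311; risk in unexposed = 515/3453 = 0.14915.
RR = 0.27311/0.14915 = 1.83116
AR% = (RR − 1)/RR × 100 = (1.83116 − 1)/1.83116 × 100 = 45.3897%

45.4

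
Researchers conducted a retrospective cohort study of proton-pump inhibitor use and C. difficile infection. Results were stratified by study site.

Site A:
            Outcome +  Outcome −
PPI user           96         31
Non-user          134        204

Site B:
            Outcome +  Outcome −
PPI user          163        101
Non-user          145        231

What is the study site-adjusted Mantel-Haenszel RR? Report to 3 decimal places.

RR_MH = Σ(aᵢ·n₀ᵢ/nᵢ) / Σ(cᵢ·n₁ᵢ/nᵢ), with n₁ᵢ = aᵢ+bᵢ (exposed), n₀ᵢ = cᵢ+dᵢ (unexposed), nᵢ = n₁ᵢ+n₀ᵢ.
Stratum 1 (Site A): n₁ = 127, n₀ = 338, n = 465; a·n₀/n = 96·338/465 = 69.7806; c·n₁/n = 134·127/465 = 36.5978
Stratum 2 (Site B): n₁ = 264, n₀ = 376, n = 640; a·n₀/n = 163·376/640 = 95.7625; c·n₁/n = 145·264/640 = 59.8125
RR_MH = (69.7806 + 95.7625) / (36.5978 + 59.8125) = 165.5431 / 96.4103 = 1.71707

1.717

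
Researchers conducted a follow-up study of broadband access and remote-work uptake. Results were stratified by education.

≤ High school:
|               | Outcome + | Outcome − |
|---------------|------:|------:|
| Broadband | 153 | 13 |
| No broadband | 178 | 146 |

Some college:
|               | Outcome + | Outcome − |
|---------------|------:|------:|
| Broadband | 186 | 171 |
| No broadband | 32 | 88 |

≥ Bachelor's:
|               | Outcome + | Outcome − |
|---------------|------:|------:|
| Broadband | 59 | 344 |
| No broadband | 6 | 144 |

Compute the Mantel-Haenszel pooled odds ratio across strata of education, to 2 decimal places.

OR_MH = Σ(aᵢdᵢ/nᵢ) / Σ(bᵢcᵢ/nᵢ), where nᵢ is the stratum total.
Stratum 1 (≤ High school): n = 490; a·d/n = 153·146/490 = 45.5878; b·c/n = 13·178/490 = 4.7224
Stratum 2 (Some college): n = 477; a·d/n = 186·88/477 = 34.3145; b·c/n = 171·32/477 = 11.4717
Stratum 3 (≥ Bachelor's): n = 553; a·d/n = 59·144/553 = 15.3635; b·c/n = 344·6/553 = 3.7324
OR_MH = (45.5878 + 34.3145 + 15.3635) / (4.7224 + 11.4717 + 3.7324) = 95.2657 / 19.9265 = 4.78085

4.78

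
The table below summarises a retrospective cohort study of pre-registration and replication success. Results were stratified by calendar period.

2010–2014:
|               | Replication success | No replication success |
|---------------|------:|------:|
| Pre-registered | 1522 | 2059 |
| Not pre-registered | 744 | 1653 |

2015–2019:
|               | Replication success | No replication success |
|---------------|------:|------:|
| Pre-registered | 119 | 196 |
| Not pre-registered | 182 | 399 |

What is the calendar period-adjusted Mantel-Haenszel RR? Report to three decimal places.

1.349

RR_MH = Σ(aᵢ·n₀ᵢ/nᵢ) / Σ(cᵢ·n₁ᵢ/nᵢ), with n₁ᵢ = aᵢ+bᵢ (exposed), n₀ᵢ = cᵢ+dᵢ (unexposed), nᵢ = n₁ᵢ+n₀ᵢ.
Stratum 1 (2010–2014): n₁ = 3581, n₀ = 2397, n = 5978; a·n₀/n = 1522·2397/5978 = 610.2767; c·n₁/n = 744·3581/5978 = 445.6782
Stratum 2 (2015–2019): n₁ = 315, n₀ = 581, n = 896; a·n₀/n = 119·581/896 = 77.1641; c·n₁/n = 182·315/896 = 63.9844
RR_MH = (610.2767 + 77.1641) / (445.6782 + 63.9844) = 687.4407 / 509.6625 = 1.34882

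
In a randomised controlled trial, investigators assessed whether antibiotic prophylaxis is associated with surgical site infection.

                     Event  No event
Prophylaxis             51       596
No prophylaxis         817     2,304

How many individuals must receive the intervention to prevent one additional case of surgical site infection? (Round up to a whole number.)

6

Risk in treated group = 51/647 = 0.07883; risk in control = 817/3121 = 0.26178.
Absolute risk reduction = 0.26178 − 0.07883 = 0.18295
NNT = 1 / ARR = 1 / 0.18295 = 5.466 → round up → 6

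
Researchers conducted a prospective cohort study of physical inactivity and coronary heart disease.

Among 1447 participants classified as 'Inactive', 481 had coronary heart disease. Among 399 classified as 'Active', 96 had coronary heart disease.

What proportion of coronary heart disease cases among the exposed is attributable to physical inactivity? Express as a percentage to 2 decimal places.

27.62

From the description: a = 481, b = 966, c = 96, d = 303.
Risk in exposed = 481/1447 = 0.33241; risk in unexposed = 96/399 = 0.24060.
RR = 0.33241/0.24060 = 1.38159
AR% = (RR − 1)/RR × 100 = (1.38159 − 1)/1.38159 × 100 = 27.6195%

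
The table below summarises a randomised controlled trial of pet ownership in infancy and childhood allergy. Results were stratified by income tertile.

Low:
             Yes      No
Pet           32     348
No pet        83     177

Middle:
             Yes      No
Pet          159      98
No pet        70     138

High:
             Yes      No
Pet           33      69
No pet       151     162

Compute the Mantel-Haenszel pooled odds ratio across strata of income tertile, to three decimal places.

OR_MH = Σ(aᵢdᵢ/nᵢ) / Σ(bᵢcᵢ/nᵢ), where nᵢ is the stratum total.
Stratum 1 (Low): n = 640; a·d/n = 32·177/640 = 8.8500; b·c/n = 348·83/640 = 45.1313
Stratum 2 (Middle): n = 465; a·d/n = 159·138/465 = 47.1871; b·c/n = 98·70/465 = 14.7527
Stratum 3 (High): n = 415; a·d/n = 33·162/415 = 12.8819; b·c/n = 69·151/415 = 25.1060
OR_MH = (8.8500 + 47.1871 + 12.8819) / (45.1313 + 14.7527 + 25.1060) = 68.9190 / 84.9900 = 0.81091

0.811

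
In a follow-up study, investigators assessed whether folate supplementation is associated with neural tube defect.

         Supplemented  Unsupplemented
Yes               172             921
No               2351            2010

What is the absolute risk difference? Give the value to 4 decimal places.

Reading the table with exposure as columns: a = 172 (Supplemented, case), b = 2351 (Supplemented, non-case), c = 921 (Unsupplemented, case), d = 2010.
Risk in exposed = 172/2523 = 0.068173; risk in unexposed = 921/2931 = 0.314227.
Risk difference = 0.068173 − 0.314227 = -0.246054

-0.2461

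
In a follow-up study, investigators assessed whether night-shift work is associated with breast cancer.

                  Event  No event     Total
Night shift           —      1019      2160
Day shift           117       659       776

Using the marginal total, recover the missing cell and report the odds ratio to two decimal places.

The missing cell is in the exposed row: 2160 − 1019 = 1141.
So a = 1141, b = 1019, c = 117, d = 659.
OR = (a·d)/(b·c) = (1141 × 659) / (1019 × 117) = 751919 / 119223 = 6.30683

6.31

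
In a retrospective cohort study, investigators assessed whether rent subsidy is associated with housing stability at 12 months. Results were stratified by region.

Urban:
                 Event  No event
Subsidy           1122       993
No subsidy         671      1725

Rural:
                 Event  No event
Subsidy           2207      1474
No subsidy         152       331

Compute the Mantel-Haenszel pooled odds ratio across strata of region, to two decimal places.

3.00

OR_MH = Σ(aᵢdᵢ/nᵢ) / Σ(bᵢcᵢ/nᵢ), where nᵢ is the stratum total.
Stratum 1 (Urban): n = 4511; a·d/n = 1122·1725/4511 = 429.0512; b·c/n = 993·671/4511 = 147.7063
Stratum 2 (Rural): n = 4164; a·d/n = 2207·331/4164 = 175.4364; b·c/n = 1474·152/4164 = 53.8060
OR_MH = (429.0512 + 175.4364) / (147.7063 + 53.8060) = 604.4876 / 201.5122 = 2.99976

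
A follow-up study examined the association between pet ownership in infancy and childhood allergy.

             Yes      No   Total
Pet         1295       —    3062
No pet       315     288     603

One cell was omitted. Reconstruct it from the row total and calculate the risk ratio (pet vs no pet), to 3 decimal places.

0.810

The missing cell is in the exposed row: 3062 − 1295 = 1767.
So a = 1295, b = 1767, c = 315, d = 288.
RR = [a/(a+b)] / [c/(c+d)] = (1295/3062) / (315/603) = 0.42293/0.52239 = 0.80960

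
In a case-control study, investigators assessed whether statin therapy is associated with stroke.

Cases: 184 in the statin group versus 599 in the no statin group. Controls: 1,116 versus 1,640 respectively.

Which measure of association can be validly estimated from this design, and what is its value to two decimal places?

0.45

From the description: a = 184, b = 1116, c = 599, d = 1640.
This is a case-control study: participants were sampled on outcome status, so risks in the source population cannot be estimated directly — relative risk is not valid here. The odds ratio is the appropriate measure.
OR = (a·d)/(b·c) = (184 × 1640) / (1116 × 599) = 301760 / 668484 = 0.45141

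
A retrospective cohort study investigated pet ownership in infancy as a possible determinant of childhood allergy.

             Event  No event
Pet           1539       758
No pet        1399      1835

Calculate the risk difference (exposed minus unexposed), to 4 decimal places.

Cells: a = 1539, b = 758, c = 1399, d = 1835.
Risk in exposed = 1539/2297 = 0.670004; risk in unexposed = 1399/3234 = 0.432591.
Risk difference = 0.670004 − 0.432591 = 0.237413

0.2374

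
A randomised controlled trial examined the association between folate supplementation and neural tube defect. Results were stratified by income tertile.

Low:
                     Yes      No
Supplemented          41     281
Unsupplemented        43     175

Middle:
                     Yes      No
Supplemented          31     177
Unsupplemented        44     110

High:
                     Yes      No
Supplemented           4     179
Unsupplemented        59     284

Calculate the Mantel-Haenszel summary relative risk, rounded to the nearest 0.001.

RR_MH = Σ(aᵢ·n₀ᵢ/nᵢ) / Σ(cᵢ·n₁ᵢ/nᵢ), with n₁ᵢ = aᵢ+bᵢ (exposed), n₀ᵢ = cᵢ+dᵢ (unexposed), nᵢ = n₁ᵢ+n₀ᵢ.
Stratum 1 (Low): n₁ = 322, n₀ = 218, n = 540; a·n₀/n = 41·218/540 = 16.5519; c·n₁/n = 43·322/540 = 25.6407
Stratum 2 (Middle): n₁ = 208, n₀ = 154, n = 362; a·n₀/n = 31·154/362 = 13.1878; c·n₁/n = 44·208/362 = 25.2818
Stratum 3 (High): n₁ = 183, n₀ = 343, n = 526; a·n₀/n = 4·343/526 = 2.6084; c·n₁/n = 59·183/526 = 20.5266
RR_MH = (16.5519 + 13.1878 + 2.6084) / (25.6407 + 25.2818 + 20.5266) = 32.3481 / 71.4491 = 0.45274

0.453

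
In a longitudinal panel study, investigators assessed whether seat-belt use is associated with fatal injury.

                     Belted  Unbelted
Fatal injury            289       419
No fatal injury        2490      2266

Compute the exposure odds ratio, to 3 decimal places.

0.628

Reading the table with exposure as columns: a = 289 (Belted, case), b = 2490 (Belted, non-case), c = 419 (Unbelted, case), d = 2266.
OR = (a·d)/(b·c) = (289 × 2266) / (2490 × 419) = 654874 / 1043310 = 0.62769
Exposure is associated with lower odds of fatal injury (OR = 0.63 < 1).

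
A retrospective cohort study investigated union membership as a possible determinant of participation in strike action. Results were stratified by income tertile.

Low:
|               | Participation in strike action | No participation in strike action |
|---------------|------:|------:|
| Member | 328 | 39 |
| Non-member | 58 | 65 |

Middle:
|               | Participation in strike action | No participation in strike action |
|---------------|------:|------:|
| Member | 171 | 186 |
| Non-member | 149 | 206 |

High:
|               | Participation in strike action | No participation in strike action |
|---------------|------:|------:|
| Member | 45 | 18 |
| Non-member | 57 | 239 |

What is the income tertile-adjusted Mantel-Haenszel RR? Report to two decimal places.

RR_MH = Σ(aᵢ·n₀ᵢ/nᵢ) / Σ(cᵢ·n₁ᵢ/nᵢ), with n₁ᵢ = aᵢ+bᵢ (exposed), n₀ᵢ = cᵢ+dᵢ (unexposed), nᵢ = n₁ᵢ+n₀ᵢ.
Stratum 1 (Low): n₁ = 367, n₀ = 123, n = 490; a·n₀/n = 328·123/490 = 82.3347; c·n₁/n = 58·367/490 = 43.4408
Stratum 2 (Middle): n₁ = 357, n₀ = 355, n = 712; a·n₀/n = 171·355/712 = 85.2598; c·n₁/n = 149·357/712 = 74.7093
Stratum 3 (High): n₁ = 63, n₀ = 296, n = 359; a·n₀/n = 45·296/359 = 37.1031; c·n₁/n = 57·63/359 = 10.0028
RR_MH = (82.3347 + 85.2598 + 37.1031) / (43.4408 + 74.7093 + 10.0028) = 204.6976 / 128.1529 = 1.59729

1.60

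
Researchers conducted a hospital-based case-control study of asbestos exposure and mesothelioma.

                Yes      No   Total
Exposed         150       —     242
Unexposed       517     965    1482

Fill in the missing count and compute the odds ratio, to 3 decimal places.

The missing cell is in the exposed row: 242 − 150 = 92.
So a = 150, b = 92, c = 517, d = 965.
OR = (a·d)/(b·c) = (150 × 965) / (92 × 517) = 144750 / 47564 = 3.04327

3.043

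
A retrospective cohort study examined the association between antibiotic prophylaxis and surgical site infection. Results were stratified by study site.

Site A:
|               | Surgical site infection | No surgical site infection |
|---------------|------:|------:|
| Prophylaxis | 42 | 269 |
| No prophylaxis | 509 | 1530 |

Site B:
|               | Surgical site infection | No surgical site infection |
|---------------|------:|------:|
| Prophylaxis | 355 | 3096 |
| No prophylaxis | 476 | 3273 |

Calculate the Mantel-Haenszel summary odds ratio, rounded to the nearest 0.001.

OR_MH = Σ(aᵢdᵢ/nᵢ) / Σ(bᵢcᵢ/nᵢ), where nᵢ is the stratum total.
Stratum 1 (Site A): n = 2350; a·d/n = 42·1530/2350 = 27.3447; b·c/n = 269·509/2350 = 58.2643
Stratum 2 (Site B): n = 7200; a·d/n = 355·3273/7200 = 161.3771; b·c/n = 3096·476/7200 = 204.6800
OR_MH = (27.3447 + 161.3771) / (58.2643 + 204.6800) = 188.7218 / 262.9443 = 0.71773

0.718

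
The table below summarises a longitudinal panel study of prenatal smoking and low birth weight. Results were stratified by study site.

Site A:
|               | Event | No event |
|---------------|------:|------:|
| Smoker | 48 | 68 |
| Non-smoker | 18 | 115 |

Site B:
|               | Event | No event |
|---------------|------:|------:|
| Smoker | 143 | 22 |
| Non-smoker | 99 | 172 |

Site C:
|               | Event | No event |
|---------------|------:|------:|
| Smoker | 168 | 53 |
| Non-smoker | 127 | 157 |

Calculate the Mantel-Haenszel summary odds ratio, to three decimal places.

5.629

OR_MH = Σ(aᵢdᵢ/nᵢ) / Σ(bᵢcᵢ/nᵢ), where nᵢ is the stratum total.
Stratum 1 (Site A): n = 249; a·d/n = 48·115/249 = 22.1687; b·c/n = 68·18/249 = 4.9157
Stratum 2 (Site B): n = 436; a·d/n = 143·172/436 = 56.4128; b·c/n = 22·99/436 = 4.9954
Stratum 3 (Site C): n = 505; a·d/n = 168·157/505 = 52.2297; b·c/n = 53·127/505 = 13.3287
OR_MH = (22.1687 + 56.4128 + 52.2297) / (4.9157 + 4.9954 + 13.3287) = 130.8112 / 23.2398 = 5.62876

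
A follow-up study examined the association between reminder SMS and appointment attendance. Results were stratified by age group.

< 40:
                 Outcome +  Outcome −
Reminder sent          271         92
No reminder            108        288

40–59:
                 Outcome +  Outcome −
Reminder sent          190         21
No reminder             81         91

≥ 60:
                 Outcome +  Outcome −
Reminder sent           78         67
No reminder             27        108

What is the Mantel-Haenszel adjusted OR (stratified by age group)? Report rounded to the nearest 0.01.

OR_MH = Σ(aᵢdᵢ/nᵢ) / Σ(bᵢcᵢ/nᵢ), where nᵢ is the stratum total.
Stratum 1 (< 40): n = 759; a·d/n = 271·288/759 = 102.8300; b·c/n = 92·108/759 = 13.0909
Stratum 2 (40–59): n = 383; a·d/n = 190·91/383 = 45.1436; b·c/n = 21·81/383 = 4.4413
Stratum 3 (≥ 60): n = 280; a·d/n = 78·108/280 = 30.0857; b·c/n = 67·27/280 = 6.4607
OR_MH = (102.8300 + 45.1436 + 30.0857) / (13.0909 + 4.4413 + 6.4607) = 178.0594 / 23.9929 = 7.42134

7.42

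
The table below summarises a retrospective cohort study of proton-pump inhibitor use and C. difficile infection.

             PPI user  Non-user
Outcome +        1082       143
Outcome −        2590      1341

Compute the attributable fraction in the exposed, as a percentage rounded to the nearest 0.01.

67.30

Reading the table with exposure as columns: a = 1082 (PPI user, case), b = 2590 (PPI user, non-case), c = 143 (Non-user, case), d = 1341.
Risk in exposed = 1082/3672 = 0.29466; risk in unexposed = 143/1484 = 0.09636.
RR = 0.29466/0.09636 = 3.05789
AR% = (RR − 1)/RR × 100 = (3.05789 − 1)/3.05789 × 100 = 67.2978%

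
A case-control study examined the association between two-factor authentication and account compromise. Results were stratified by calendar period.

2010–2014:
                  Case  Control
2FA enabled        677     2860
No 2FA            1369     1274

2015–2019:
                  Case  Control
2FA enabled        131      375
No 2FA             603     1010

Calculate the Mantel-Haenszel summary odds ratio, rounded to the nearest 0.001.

0.273

OR_MH = Σ(aᵢdᵢ/nᵢ) / Σ(bᵢcᵢ/nᵢ), where nᵢ is the stratum total.
Stratum 1 (2010–2014): n = 6180; a·d/n = 677·1274/6180 = 139.5628; b·c/n = 2860·1369/6180 = 633.5502
Stratum 2 (2015–2019): n = 2119; a·d/n = 131·1010/2119 = 62.4398; b·c/n = 375·603/2119 = 106.7131
OR_MH = (139.5628 + 62.4398) / (633.5502 + 106.7131) = 202.0026 / 740.2632 = 0.27288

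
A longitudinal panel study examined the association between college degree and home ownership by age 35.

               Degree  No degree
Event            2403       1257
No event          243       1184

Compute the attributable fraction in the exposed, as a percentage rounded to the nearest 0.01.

Reading the table with exposure as columns: a = 2403 (Degree, case), b = 243 (Degree, non-case), c = 1257 (No degree, case), d = 1184.
Risk in exposed = 2403/2646 = 0.90816; risk in unexposed = 1257/2441 = 0.51495.
RR = 0.90816/0.51495 = 1.76359
AR% = (RR − 1)/RR × 100 = (1.76359 − 1)/1.76359 × 100 = 43.2973%

43.30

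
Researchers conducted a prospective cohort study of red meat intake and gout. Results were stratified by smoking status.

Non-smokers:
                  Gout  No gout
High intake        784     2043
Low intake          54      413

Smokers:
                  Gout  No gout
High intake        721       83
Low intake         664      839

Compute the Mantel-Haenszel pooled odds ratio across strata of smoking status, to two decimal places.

OR_MH = Σ(aᵢdᵢ/nᵢ) / Σ(bᵢcᵢ/nᵢ), where nᵢ is the stratum total.
Stratum 1 (Non-smokers): n = 3294; a·d/n = 784·413/3294 = 98.2975; b·c/n = 2043·54/3294 = 33.4918
Stratum 2 (Smokers): n = 2307; a·d/n = 721·839/2307 = 262.2102; b·c/n = 83·664/2307 = 23.8890
OR_MH = (98.2975 + 262.2102) / (33.4918 + 23.8890) = 360.5077 / 57.3808 = 6.28272

6.28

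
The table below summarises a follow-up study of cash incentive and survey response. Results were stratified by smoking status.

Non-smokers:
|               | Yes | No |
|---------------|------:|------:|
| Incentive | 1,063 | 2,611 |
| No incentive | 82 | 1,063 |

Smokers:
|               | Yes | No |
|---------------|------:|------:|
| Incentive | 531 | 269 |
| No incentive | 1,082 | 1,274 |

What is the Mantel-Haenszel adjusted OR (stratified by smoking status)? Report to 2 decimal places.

OR_MH = Σ(aᵢdᵢ/nᵢ) / Σ(bᵢcᵢ/nᵢ), where nᵢ is the stratum total.
Stratum 1 (Non-smokers): n = 4819; a·d/n = 1063·1063/4819 = 234.4821; b·c/n = 2611·82/4819 = 44.4287
Stratum 2 (Smokers): n = 3156; a·d/n = 531·1274/3156 = 214.3517; b·c/n = 269·1082/3156 = 92.2237
OR_MH = (234.4821 + 214.3517) / (44.4287 + 92.2237) = 448.8338 / 136.6524 = 3.28449

3.28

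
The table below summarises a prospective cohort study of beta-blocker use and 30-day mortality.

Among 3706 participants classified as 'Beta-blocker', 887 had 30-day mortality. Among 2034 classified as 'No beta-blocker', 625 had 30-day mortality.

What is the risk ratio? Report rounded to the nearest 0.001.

From the description: a = 887, b = 2819, c = 625, d = 1409.
Risk in exposed = 887/3706 = 0.23934; risk in unexposed = 625/2034 = 0.30728.
RR = 0.23934 / 0.30728 = 0.77891
The risk is 22% lower among the exposed than among the unexposed.

0.779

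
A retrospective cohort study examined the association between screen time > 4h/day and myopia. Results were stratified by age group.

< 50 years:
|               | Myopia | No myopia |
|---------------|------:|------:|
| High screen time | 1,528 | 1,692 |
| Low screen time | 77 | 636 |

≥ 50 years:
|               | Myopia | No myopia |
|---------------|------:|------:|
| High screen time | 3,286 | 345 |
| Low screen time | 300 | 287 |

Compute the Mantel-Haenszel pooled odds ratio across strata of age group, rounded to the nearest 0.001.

8.162

OR_MH = Σ(aᵢdᵢ/nᵢ) / Σ(bᵢcᵢ/nᵢ), where nᵢ is the stratum total.
Stratum 1 (< 50 years): n = 3933; a·d/n = 1528·636/3933 = 247.0908; b·c/n = 1692·77/3933 = 33.1259
Stratum 2 (≥ 50 years): n = 4218; a·d/n = 3286·287/4218 = 223.5851; b·c/n = 345·300/4218 = 24.5377
OR_MH = (247.0908 + 223.5851) / (33.1259 + 24.5377) = 470.6759 / 57.6636 = 8.16245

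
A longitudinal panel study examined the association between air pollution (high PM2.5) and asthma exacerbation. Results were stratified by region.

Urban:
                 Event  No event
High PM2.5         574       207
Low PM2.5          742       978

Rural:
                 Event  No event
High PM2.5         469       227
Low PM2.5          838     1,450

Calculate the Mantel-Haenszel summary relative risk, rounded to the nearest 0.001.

RR_MH = Σ(aᵢ·n₀ᵢ/nᵢ) / Σ(cᵢ·n₁ᵢ/nᵢ), with n₁ᵢ = aᵢ+bᵢ (exposed), n₀ᵢ = cᵢ+dᵢ (unexposed), nᵢ = n₁ᵢ+n₀ᵢ.
Stratum 1 (Urban): n₁ = 781, n₀ = 1720, n = 2501; a·n₀/n = 574·1720/2501 = 394.7541; c·n₁/n = 742·781/2501 = 231.7081
Stratum 2 (Rural): n₁ = 696, n₀ = 2288, n = 2984; a·n₀/n = 469·2288/2984 = 359.6086; c·n₁/n = 838·696/2984 = 195.4584
RR_MH = (394.7541 + 359.6086) / (231.7081 + 195.4584) = 754.3627 / 427.1666 = 1.76597

1.766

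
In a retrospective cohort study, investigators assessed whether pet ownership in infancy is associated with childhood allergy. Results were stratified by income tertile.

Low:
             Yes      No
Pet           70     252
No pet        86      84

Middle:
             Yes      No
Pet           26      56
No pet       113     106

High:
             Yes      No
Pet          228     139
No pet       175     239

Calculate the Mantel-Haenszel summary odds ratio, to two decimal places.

OR_MH = Σ(aᵢdᵢ/nᵢ) / Σ(bᵢcᵢ/nᵢ), where nᵢ is the stratum total.
Stratum 1 (Low): n = 492; a·d/n = 70·84/492 = 11.9512; b·c/n = 252·86/492 = 44.0488
Stratum 2 (Middle): n = 301; a·d/n = 26·106/301 = 9.1561; b·c/n = 56·113/301 = 21.0233
Stratum 3 (High): n = 781; a·d/n = 228·239/781 = 69.7721; b·c/n = 139·175/781 = 31.1460
OR_MH = (11.9512 + 9.1561 + 69.7721) / (44.0488 + 21.0233 + 31.1460) = 90.8795 / 96.2180 = 0.94452

0.94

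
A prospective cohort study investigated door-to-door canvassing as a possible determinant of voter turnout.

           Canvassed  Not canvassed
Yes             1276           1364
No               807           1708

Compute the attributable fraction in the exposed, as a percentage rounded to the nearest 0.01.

27.52

Reading the table with exposure as columns: a = 1276 (Canvassed, case), b = 807 (Canvassed, non-case), c = 1364 (Not canvassed, case), d = 1708.
Risk in exposed = 1276/2083 = 0.61258; risk in unexposed = 1364/3072 = 0.44401.
RR = 0.61258/0.44401 = 1.37965
AR% = (RR − 1)/RR × 100 = (1.37965 − 1)/1.37965 × 100 = 27.5177%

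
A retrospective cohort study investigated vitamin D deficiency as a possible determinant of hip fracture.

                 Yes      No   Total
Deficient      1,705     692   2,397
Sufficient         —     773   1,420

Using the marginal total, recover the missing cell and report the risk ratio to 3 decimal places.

1.561

The missing cell is in the unexposed row: 1420 − 773 = 647.
So a = 1705, b = 692, c = 647, d = 773.
RR = [a/(a+b)] / [c/(c+d)] = (1705/2397) / (647/1420) = 0.71131/0.45563 = 1.56113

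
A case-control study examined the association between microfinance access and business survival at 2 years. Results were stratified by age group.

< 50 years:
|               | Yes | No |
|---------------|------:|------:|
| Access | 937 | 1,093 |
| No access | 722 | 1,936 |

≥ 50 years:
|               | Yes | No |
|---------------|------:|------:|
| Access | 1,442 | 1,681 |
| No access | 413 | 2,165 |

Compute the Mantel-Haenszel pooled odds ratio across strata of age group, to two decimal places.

OR_MH = Σ(aᵢdᵢ/nᵢ) / Σ(bᵢcᵢ/nᵢ), where nᵢ is the stratum total.
Stratum 1 (< 50 years): n = 4688; a·d/n = 937·1936/4688 = 386.9522; b·c/n = 1093·722/4688 = 168.3332
Stratum 2 (≥ 50 years): n = 5701; a·d/n = 1442·2165/5701 = 547.6109; b·c/n = 1681·413/5701 = 121.7774
OR_MH = (386.9522 + 547.6109) / (168.3332 + 121.7774) = 934.5632 / 290.1106 = 3.22140

3.22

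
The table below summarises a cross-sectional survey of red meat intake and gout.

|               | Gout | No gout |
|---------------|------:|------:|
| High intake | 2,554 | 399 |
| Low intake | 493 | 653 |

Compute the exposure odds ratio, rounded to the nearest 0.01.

Cells: a = 2554, b = 399, c = 493, d = 653.
OR = (a·d)/(b·c) = (2554 × 653) / (399 × 493) = 1667762 / 196707 = 8.47841
The odds of gout are about 8.48 times as high in the high intake group.

8.48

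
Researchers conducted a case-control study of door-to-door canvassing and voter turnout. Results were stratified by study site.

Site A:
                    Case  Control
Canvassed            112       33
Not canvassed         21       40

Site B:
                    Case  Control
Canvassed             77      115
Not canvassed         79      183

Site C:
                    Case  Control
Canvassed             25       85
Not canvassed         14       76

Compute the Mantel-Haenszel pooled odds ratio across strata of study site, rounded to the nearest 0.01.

OR_MH = Σ(aᵢdᵢ/nᵢ) / Σ(bᵢcᵢ/nᵢ), where nᵢ is the stratum total.
Stratum 1 (Site A): n = 206; a·d/n = 112·40/206 = 21.7476; b·c/n = 33·21/206 = 3.3641
Stratum 2 (Site B): n = 454; a·d/n = 77·183/454 = 31.0374; b·c/n = 115·79/454 = 20.0110
Stratum 3 (Site C): n = 200; a·d/n = 25·76/200 = 9.5000; b·c/n = 85·14/200 = 5.9500
OR_MH = (21.7476 + 31.0374 + 9.5000) / (3.3641 + 20.0110 + 5.9500) = 62.2850 / 29.3251 = 2.12395

2.12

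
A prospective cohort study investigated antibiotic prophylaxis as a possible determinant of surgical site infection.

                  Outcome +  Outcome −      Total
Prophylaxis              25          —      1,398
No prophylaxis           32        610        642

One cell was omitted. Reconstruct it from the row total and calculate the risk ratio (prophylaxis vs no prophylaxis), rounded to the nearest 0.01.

0.36

The missing cell is in the exposed row: 1398 − 25 = 1373.
So a = 25, b = 1373, c = 32, d = 610.
RR = [a/(a+b)] / [c/(c+d)] = (25/1398) / (32/642) = 0.01788/0.04984 = 0.35877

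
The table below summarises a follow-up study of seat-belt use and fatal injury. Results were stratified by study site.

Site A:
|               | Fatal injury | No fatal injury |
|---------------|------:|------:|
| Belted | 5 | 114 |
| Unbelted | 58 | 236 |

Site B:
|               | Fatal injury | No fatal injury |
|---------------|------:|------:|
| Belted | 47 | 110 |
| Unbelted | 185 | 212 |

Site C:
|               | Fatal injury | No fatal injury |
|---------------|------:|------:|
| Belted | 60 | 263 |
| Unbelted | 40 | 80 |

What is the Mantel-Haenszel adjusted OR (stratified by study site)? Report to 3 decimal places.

0.414

OR_MH = Σ(aᵢdᵢ/nᵢ) / Σ(bᵢcᵢ/nᵢ), where nᵢ is the stratum total.
Stratum 1 (Site A): n = 413; a·d/n = 5·236/413 = 2.8571; b·c/n = 114·58/413 = 16.0097
Stratum 2 (Site B): n = 554; a·d/n = 47·212/554 = 17.9856; b·c/n = 110·185/554 = 36.7329
Stratum 3 (Site C): n = 443; a·d/n = 60·80/443 = 10.8352; b·c/n = 263·40/443 = 23.7472
OR_MH = (2.8571 + 17.9856 + 10.8352) / (16.0097 + 36.7329 + 23.7472) = 31.6779 / 76.4897 = 0.41415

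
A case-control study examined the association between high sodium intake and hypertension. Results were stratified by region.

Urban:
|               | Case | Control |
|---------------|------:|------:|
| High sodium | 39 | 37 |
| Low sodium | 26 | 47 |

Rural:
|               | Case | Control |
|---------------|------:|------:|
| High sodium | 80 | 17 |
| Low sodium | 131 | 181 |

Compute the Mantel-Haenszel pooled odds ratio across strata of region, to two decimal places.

4.01

OR_MH = Σ(aᵢdᵢ/nᵢ) / Σ(bᵢcᵢ/nᵢ), where nᵢ is the stratum total.
Stratum 1 (Urban): n = 149; a·d/n = 39·47/149 = 12.3020; b·c/n = 37·26/149 = 6.4564
Stratum 2 (Rural): n = 409; a·d/n = 80·181/409 = 35.4034; b·c/n = 17·131/409 = 5.4450
OR_MH = (12.3020 + 35.4034) / (6.4564 + 5.4450) = 47.7054 / 11.9014 = 4.00840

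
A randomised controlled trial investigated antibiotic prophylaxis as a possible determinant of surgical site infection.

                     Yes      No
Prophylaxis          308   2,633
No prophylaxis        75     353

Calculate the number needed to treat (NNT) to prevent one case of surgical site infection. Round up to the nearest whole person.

Risk in treated group = 308/2941 = 0.10473; risk in control = 75/428 = 0.17523.
Absolute risk reduction = 0.17523 − 0.10473 = 0.07051
NNT = 1 / ARR = 1 / 0.07051 = 14.183 → round up → 15

15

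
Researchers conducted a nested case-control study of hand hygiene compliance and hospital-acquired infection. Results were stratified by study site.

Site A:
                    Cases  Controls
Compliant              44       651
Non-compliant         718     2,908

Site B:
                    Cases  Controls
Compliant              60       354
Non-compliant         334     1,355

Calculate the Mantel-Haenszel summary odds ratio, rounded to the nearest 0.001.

0.415

OR_MH = Σ(aᵢdᵢ/nᵢ) / Σ(bᵢcᵢ/nᵢ), where nᵢ is the stratum total.
Stratum 1 (Site A): n = 4321; a·d/n = 44·2908/4321 = 29.6117; b·c/n = 651·718/4321 = 108.1736
Stratum 2 (Site B): n = 2103; a·d/n = 60·1355/2103 = 38.6591; b·c/n = 354·334/2103 = 56.2225
OR_MH = (29.6117 + 38.6591) / (108.1736 + 56.2225) = 68.2707 / 164.3961 = 0.41528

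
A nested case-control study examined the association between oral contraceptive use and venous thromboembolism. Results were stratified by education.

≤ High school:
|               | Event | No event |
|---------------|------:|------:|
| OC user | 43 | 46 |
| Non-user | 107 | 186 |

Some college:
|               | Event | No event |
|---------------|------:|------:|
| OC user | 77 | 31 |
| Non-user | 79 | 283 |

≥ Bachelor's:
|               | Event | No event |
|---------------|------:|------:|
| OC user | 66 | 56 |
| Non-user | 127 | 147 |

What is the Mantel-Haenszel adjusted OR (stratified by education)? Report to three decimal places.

OR_MH = Σ(aᵢdᵢ/nᵢ) / Σ(bᵢcᵢ/nᵢ), where nᵢ is the stratum total.
Stratum 1 (≤ High school): n = 382; a·d/n = 43·186/382 = 20.9372; b·c/n = 46·107/382 = 12.8848
Stratum 2 (Some college): n = 470; a·d/n = 77·283/470 = 46.3638; b·c/n = 31·79/470 = 5.2106
Stratum 3 (≥ Bachelor's): n = 396; a·d/n = 66·147/396 = 24.5000; b·c/n = 56·127/396 = 17.9596
OR_MH = (20.9372 + 46.3638 + 24.5000) / (12.8848 + 5.2106 + 17.9596) = 91.8010 / 36.0551 = 2.54613

2.546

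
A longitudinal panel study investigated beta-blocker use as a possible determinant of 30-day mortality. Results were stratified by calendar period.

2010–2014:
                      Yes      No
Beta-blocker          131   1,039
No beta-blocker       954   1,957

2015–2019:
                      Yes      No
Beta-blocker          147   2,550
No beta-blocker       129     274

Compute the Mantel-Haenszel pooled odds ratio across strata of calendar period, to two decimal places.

0.22

OR_MH = Σ(aᵢdᵢ/nᵢ) / Σ(bᵢcᵢ/nᵢ), where nᵢ is the stratum total.
Stratum 1 (2010–2014): n = 4081; a·d/n = 131·1957/4081 = 62.8197; b·c/n = 1039·954/4081 = 242.8831
Stratum 2 (2015–2019): n = 3100; a·d/n = 147·274/3100 = 12.9929; b·c/n = 2550·129/3100 = 106.1129
OR_MH = (62.8197 + 12.9929) / (242.8831 + 106.1129) = 75.8126 / 348.9960 = 0.21723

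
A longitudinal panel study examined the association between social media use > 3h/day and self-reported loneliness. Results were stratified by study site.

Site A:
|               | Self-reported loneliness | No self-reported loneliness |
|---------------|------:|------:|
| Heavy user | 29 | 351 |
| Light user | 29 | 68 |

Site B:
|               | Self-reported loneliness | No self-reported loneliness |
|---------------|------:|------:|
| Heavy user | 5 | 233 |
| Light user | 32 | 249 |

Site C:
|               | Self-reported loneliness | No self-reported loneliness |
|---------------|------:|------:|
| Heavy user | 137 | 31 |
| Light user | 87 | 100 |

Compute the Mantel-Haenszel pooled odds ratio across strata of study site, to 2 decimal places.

OR_MH = Σ(aᵢdᵢ/nᵢ) / Σ(bᵢcᵢ/nᵢ), where nᵢ is the stratum total.
Stratum 1 (Site A): n = 477; a·d/n = 29·68/477 = 4.1342; b·c/n = 351·29/477 = 21.3396
Stratum 2 (Site B): n = 519; a·d/n = 5·249/519 = 2.3988; b·c/n = 233·32/519 = 14.3661
Stratum 3 (Site C): n = 355; a·d/n = 137·100/355 = 38.5915; b·c/n = 31·87/355 = 7.5972
OR_MH = (4.1342 + 2.3988 + 38.5915) / (21.3396 + 14.3661 + 7.5972) = 45.1246 / 43.3029 = 1.04207

1.04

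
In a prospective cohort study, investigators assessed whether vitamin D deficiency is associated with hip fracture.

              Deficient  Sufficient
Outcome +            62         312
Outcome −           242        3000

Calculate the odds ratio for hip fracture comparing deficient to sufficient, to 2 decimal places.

2.46

Reading the table with exposure as columns: a = 62 (Deficient, case), b = 242 (Deficient, non-case), c = 312 (Sufficient, case), d = 3000.
OR = (a·d)/(b·c) = (62 × 3000) / (242 × 312) = 186000 / 75504 = 2.46345
The odds of hip fracture are about 2.46 times as high in the deficient group.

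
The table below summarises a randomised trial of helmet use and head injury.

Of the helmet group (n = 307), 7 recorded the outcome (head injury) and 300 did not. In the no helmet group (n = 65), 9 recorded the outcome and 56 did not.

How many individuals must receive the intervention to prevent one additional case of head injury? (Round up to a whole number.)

9

Risk in treated group = 7/307 = 0.02280; risk in control = 9/65 = 0.13846.
Absolute risk reduction = 0.13846 − 0.02280 = 0.11566
NNT = 1 / ARR = 1 / 0.11566 = 8.646 → round up → 9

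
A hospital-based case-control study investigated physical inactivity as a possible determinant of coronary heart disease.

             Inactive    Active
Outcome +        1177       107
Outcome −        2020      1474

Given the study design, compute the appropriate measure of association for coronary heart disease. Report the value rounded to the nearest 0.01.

8.03

Reading the table with exposure as columns: a = 1177 (Inactive, case), b = 2020 (Inactive, non-case), c = 107 (Active, case), d = 1474.
This is a hospital-based case-control study: participants were sampled on outcome status, so risks in the source population cannot be estimated directly — relative risk is not valid here. The odds ratio is the appropriate measure.
OR = (a·d)/(b·c) = (1177 × 1474) / (2020 × 107) = 1734898 / 216140 = 8.02673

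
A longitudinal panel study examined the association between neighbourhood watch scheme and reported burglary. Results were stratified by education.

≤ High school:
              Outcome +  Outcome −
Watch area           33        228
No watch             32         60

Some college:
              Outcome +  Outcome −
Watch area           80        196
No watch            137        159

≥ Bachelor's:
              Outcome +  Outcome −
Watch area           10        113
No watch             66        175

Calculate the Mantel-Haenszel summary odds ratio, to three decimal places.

OR_MH = Σ(aᵢdᵢ/nᵢ) / Σ(bᵢcᵢ/nᵢ), where nᵢ is the stratum total.
Stratum 1 (≤ High school): n = 353; a·d/n = 33·60/353 = 5.6091; b·c/n = 228·32/353 = 20.6686
Stratum 2 (Some college): n = 572; a·d/n = 80·159/572 = 22.2378; b·c/n = 196·137/572 = 46.9441
Stratum 3 (≥ Bachelor's): n = 364; a·d/n = 10·175/364 = 4.8077; b·c/n = 113·66/364 = 20.4890
OR_MH = (5.6091 + 22.2378 + 4.8077) / (20.6686 + 46.9441 + 20.4890) = 32.6545 / 88.1016 = 0.37065

0.371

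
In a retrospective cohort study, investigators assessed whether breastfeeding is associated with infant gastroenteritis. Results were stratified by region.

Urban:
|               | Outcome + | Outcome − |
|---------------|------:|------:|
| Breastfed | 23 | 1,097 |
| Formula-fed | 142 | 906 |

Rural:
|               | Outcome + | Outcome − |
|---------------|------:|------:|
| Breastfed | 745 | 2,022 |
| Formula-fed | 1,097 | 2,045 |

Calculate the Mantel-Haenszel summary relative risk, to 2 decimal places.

RR_MH = Σ(aᵢ·n₀ᵢ/nᵢ) / Σ(cᵢ·n₁ᵢ/nᵢ), with n₁ᵢ = aᵢ+bᵢ (exposed), n₀ᵢ = cᵢ+dᵢ (unexposed), nᵢ = n₁ᵢ+n₀ᵢ.
Stratum 1 (Urban): n₁ = 1120, n₀ = 1048, n = 2168; a·n₀/n = 23·1048/2168 = 11.1181; c·n₁/n = 142·1120/2168 = 73.3579
Stratum 2 (Rural): n₁ = 2767, n₀ = 3142, n = 5909; a·n₀/n = 745·3142/5909 = 396.1398; c·n₁/n = 1097·2767/5909 = 513.6908
RR_MH = (11.1181 + 396.1398) / (73.3579 + 513.6908) = 407.2579 / 587.0487 = 0.69374

0.69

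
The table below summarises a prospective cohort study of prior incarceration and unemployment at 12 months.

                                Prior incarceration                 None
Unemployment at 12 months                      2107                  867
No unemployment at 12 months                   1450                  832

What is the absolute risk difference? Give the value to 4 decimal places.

0.0821

Reading the table with exposure as columns: a = 2107 (Prior incarceration, case), b = 1450 (Prior incarceration, non-case), c = 867 (None, case), d = 832.
Risk in exposed = 2107/3557 = 0.592353; risk in unexposed = 867/1699 = 0.510300.
Risk difference = 0.592353 − 0.510300 = 0.082053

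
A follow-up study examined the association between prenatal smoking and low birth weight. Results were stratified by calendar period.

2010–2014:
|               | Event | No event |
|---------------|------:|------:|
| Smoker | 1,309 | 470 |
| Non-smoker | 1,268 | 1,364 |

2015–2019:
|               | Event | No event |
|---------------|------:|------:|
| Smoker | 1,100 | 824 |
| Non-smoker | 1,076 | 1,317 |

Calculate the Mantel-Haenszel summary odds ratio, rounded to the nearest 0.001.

2.174

OR_MH = Σ(aᵢdᵢ/nᵢ) / Σ(bᵢcᵢ/nᵢ), where nᵢ is the stratum total.
Stratum 1 (2010–2014): n = 4411; a·d/n = 1309·1364/4411 = 404.7781; b·c/n = 470·1268/4411 = 135.1077
Stratum 2 (2015–2019): n = 4317; a·d/n = 1100·1317/4317 = 335.5803; b·c/n = 824·1076/4317 = 205.3797
OR_MH = (404.7781 + 335.5803) / (135.1077 + 205.3797) = 740.3583 / 340.4873 = 2.17441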